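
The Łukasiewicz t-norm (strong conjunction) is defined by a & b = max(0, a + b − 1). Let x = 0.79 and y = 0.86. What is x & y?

0.65

x & y = max(0, 0.79 + 0.86 − 1) = max(0, 0.65) = 0.65
For comparison, the Gödel (minimum) t-norm min(a, b) would give 0.79.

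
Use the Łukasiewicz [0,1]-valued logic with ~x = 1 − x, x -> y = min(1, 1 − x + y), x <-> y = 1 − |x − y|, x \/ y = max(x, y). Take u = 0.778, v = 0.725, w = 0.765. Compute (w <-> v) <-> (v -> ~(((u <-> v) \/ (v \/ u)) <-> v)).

0.537

w <-> v = 1 − |0.765 − 0.725| = 1 − 0.040 = 0.960
u <-> v = 1 − |0.778 − 0.725| = 1 − 0.053 = 0.947
v \/ u = max(0.725, 0.778) = 0.778
(u <-> v) \/ (v \/ u) = max(0.947, 0.778) = 0.947
((u <-> v) \/ (v \/ u)) <-> v = 1 − |0.947 − 0.725| = 1 − 0.222 = 0.778
~(((u <-> v) \/ (v \/ u)) <-> v) = 1 − 0.778 = 0.222
v -> ~(((u <-> v) \/ (v \/ u)) <-> v) = min(1, 1 − 0.725 + 0.222) = min(1, 0.497) = 0.497
(w <-> v) <-> (v -> ~(((u <-> v) \/ (v \/ u)) <-> v)) = 1 − |0.960 − 0.497| = 1 − 0.463 = 0.537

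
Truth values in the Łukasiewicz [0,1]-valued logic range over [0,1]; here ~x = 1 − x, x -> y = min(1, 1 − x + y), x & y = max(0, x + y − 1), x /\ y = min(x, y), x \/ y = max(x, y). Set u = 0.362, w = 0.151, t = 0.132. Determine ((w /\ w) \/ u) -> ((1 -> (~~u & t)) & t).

0.638

w /\ w = min(0.151, 0.151) = 0.151
(w /\ w) \/ u = max(0.151, 0.362) = 0.362
~u = 1 − 0.362 = 0.638
~~u = 1 − 0.638 = 0.362
~~u & t = max(0, 0.362 + 0.132 − 1) = max(0, -0.506) = 0.000
1 -> (~~u & t) = min(1, 1 − 1.000 + 0.000) = min(1, 0.000) = 0.000
(1 -> (~~u & t)) & t = max(0, 0.000 + 0.132 − 1) = max(0, -0.868) = 0.000
((w /\ w) \/ u) -> ((1 -> (~~u & t)) & t) = min(1, 1 − 0.362 + 0.000) = min(1, 0.638) = 0.638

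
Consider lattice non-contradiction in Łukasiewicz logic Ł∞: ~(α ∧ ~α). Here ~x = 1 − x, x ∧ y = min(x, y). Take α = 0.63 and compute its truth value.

0.63

~α = 1 − 0.63 = 0.37
α ∧ ~α = min(0.63, 0.37) = 0.37
~(α ∧ ~α) = 1 − 0.37 = 0.63
(The value 0.63 < 1 shows this instance is not satisfied; not a Ł∞-tautology — its value is 1 − min(a, 1−a).)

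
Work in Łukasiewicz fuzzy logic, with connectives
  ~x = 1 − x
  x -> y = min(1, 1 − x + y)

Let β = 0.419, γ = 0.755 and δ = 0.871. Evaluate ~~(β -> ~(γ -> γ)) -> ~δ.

γ -> γ = min(1, 1 − 0.755 + 0.755) = min(1, 1.000) = 1.000
~(γ -> γ) = 1 − 1.000 = 0.000
β -> ~(γ -> γ) = min(1, 1 − 0.419 + 0.000) = min(1, 0.581) = 0.581
~(β -> ~(γ -> γ)) = 1 − 0.581 = 0.419
~~(β -> ~(γ -> γ)) = 1 − 0.419 = 0.581
~δ = 1 − 0.871 = 0.129
~~(β -> ~(γ -> γ)) -> ~δ = min(1, 1 − 0.581 + 0.129) = min(1, 0.548) = 0.548

0.548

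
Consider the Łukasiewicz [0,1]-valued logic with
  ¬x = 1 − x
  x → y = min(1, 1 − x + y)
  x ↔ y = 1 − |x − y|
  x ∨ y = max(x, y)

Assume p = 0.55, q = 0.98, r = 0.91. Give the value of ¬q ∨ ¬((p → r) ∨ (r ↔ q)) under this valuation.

¬q = 1 − 0.98 = 0.02
p → r = min(1, 1 − 0.55 + 0.91) = min(1, 1.36) = 1.00
r ↔ q = 1 − |0.91 − 0.98| = 1 − 0.07 = 0.93
(p → r) ∨ (r ↔ q) = max(1.00, 0.93) = 1.00
¬((p → r) ∨ (r ↔ q)) = 1 − 1.00 = 0.00
¬q ∨ ¬((p → r) ∨ (r ↔ q)) = max(0.02, 0.00) = 0.02

0.02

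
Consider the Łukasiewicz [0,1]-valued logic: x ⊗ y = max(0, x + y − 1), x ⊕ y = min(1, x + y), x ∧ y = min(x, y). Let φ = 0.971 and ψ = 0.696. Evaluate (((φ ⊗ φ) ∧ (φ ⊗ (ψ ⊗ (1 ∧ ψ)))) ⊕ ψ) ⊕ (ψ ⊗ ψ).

1.000

φ ⊗ φ = max(0, 0.971 + 0.971 − 1) = max(0, 0.942) = 0.942
1 ∧ ψ = min(1.000, 0.696) = 0.696
ψ ⊗ (1 ∧ ψ) = max(0, 0.696 + 0.696 − 1) = max(0, 0.392) = 0.392
φ ⊗ (ψ ⊗ (1 ∧ ψ)) = max(0, 0.971 + 0.392 − 1) = max(0, 0.363) = 0.363
(φ ⊗ φ) ∧ (φ ⊗ (ψ ⊗ (1 ∧ ψ))) = min(0.942, 0.363) = 0.363
((φ ⊗ φ) ∧ (φ ⊗ (ψ ⊗ (1 ∧ ψ)))) ⊕ ψ = min(1, 0.363 + 0.696) = min(1, 1.059) = 1.000
ψ ⊗ ψ = max(0, 0.696 + 0.696 − 1) = max(0, 0.392) = 0.392
(((φ ⊗ φ) ∧ (φ ⊗ (ψ ⊗ (1 ∧ ψ)))) ⊕ ψ) ⊕ (ψ ⊗ ψ) = min(1, 1.000 + 0.392) = min(1, 1.392) = 1.000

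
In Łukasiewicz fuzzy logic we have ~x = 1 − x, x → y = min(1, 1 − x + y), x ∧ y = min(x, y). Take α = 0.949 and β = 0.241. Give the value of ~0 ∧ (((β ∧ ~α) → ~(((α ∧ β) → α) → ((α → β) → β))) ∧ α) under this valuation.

0.949

~0 = 1 − 0.000 = 1.000
~α = 1 − 0.949 = 0.051
β ∧ ~α = min(0.241, 0.051) = 0.051
α ∧ β = min(0.949, 0.241) = 0.241
(α ∧ β) → α = min(1, 1 − 0.241 + 0.949) = min(1, 1.708) = 1.000
α → β = min(1, 1 − 0.949 + 0.241) = min(1, 0.292) = 0.292
(α → β) → β = min(1, 1 − 0.292 + 0.241) = min(1, 0.949) = 0.949
((α ∧ β) → α) → ((α → β) → β) = min(1, 1 − 1.000 + 0.949) = min(1, 0.949) = 0.949
~(((α ∧ β) → α) → ((α → β) → β)) = 1 − 0.949 = 0.051
(β ∧ ~α) → ~(((α ∧ β) → α) → ((α → β) → β)) = min(1, 1 − 0.051 + 0.051) = min(1, 1.000) = 1.000
((β ∧ ~α) → ~(((α ∧ β) → α) → ((α → β) → β))) ∧ α = min(1.000, 0.949) = 0.949
~0 ∧ (((β ∧ ~α) → ~(((α ∧ β) → α) → ((α → β) → β))) ∧ α) = min(1.000, 0.949) = 0.949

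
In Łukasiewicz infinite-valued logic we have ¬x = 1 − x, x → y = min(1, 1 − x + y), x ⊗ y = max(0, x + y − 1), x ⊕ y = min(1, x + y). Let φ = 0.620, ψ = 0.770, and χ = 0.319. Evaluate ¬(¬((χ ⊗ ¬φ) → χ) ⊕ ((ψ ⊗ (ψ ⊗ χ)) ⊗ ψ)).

1.000

¬φ = 1 − 0.620 = 0.380
χ ⊗ ¬φ = max(0, 0.319 + 0.380 − 1) = max(0, -0.301) = 0.000
(χ ⊗ ¬φ) → χ = min(1, 1 − 0.000 + 0.319) = min(1, 1.319) = 1.000
¬((χ ⊗ ¬φ) → χ) = 1 − 1.000 = 0.000
ψ ⊗ χ = max(0, 0.770 + 0.319 − 1) = max(0, 0.089) = 0.089
ψ ⊗ (ψ ⊗ χ) = max(0, 0.770 + 0.089 − 1) = max(0, -0.141) = 0.000
(ψ ⊗ (ψ ⊗ χ)) ⊗ ψ = max(0, 0.000 + 0.770 − 1) = max(0, -0.230) = 0.000
¬((χ ⊗ ¬φ) → χ) ⊕ ((ψ ⊗ (ψ ⊗ χ)) ⊗ ψ) = min(1, 0.000 + 0.000) = min(1, 0.000) = 0.000
¬(¬((χ ⊗ ¬φ) → χ) ⊕ ((ψ ⊗ (ψ ⊗ χ)) ⊗ ψ)) = 1 − 0.000 = 1.000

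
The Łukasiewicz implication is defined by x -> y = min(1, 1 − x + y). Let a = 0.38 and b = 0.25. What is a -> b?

0.87

a -> b = min(1, 1 − 0.38 + 0.25) = min(1, 0.87) = 0.87
For comparison, the Gödel implication (1 if x ≤ y else y) would give 0.25.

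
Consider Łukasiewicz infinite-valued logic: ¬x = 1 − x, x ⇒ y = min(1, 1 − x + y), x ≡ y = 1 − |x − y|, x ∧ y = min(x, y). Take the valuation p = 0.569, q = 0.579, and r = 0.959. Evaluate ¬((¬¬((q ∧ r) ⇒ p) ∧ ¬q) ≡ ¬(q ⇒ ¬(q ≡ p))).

q ∧ r = min(0.579, 0.959) = 0.579
(q ∧ r) ⇒ p = min(1, 1 − 0.579 + 0.569) = min(1, 0.990) = 0.990
¬((q ∧ r) ⇒ p) = 1 − 0.990 = 0.010
¬¬((q ∧ r) ⇒ p) = 1 − 0.010 = 0.990
¬q = 1 − 0.579 = 0.421
¬¬((q ∧ r) ⇒ p) ∧ ¬q = min(0.990, 0.421) = 0.421
q ≡ p = 1 − |0.579 − 0.569| = 1 − 0.010 = 0.990
¬(q ≡ p) = 1 − 0.990 = 0.010
q ⇒ ¬(q ≡ p) = min(1, 1 − 0.579 + 0.010) = min(1, 0.431) = 0.431
¬(q ⇒ ¬(q ≡ p)) = 1 − 0.431 = 0.569
(¬¬((q ∧ r) ⇒ p) ∧ ¬q) ≡ ¬(q ⇒ ¬(q ≡ p)) = 1 − |0.421 − 0.569| = 1 − 0.148 = 0.852
¬((¬¬((q ∧ r) ⇒ p) ∧ ¬q) ≡ ¬(q ⇒ ¬(q ≡ p))) = 1 − 0.852 = 0.148

0.148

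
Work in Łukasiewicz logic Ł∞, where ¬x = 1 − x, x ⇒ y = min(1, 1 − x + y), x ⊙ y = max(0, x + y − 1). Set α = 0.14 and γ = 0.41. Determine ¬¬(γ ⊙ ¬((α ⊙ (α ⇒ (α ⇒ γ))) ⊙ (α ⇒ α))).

0.27

α ⇒ γ = min(1, 1 − 0.14 + 0.41) = min(1, 1.27) = 1.00
α ⇒ (α ⇒ γ) = min(1, 1 − 0.14 + 1.00) = min(1, 1.86) = 1.00
α ⊙ (α ⇒ (α ⇒ γ)) = max(0, 0.14 + 1.00 − 1) = max(0, 0.14) = 0.14
α ⇒ α = min(1, 1 − 0.14 + 0.14) = min(1, 1.00) = 1.00
(α ⊙ (α ⇒ (α ⇒ γ))) ⊙ (α ⇒ α) = max(0, 0.14 + 1.00 − 1) = max(0, 0.14) = 0.14
¬((α ⊙ (α ⇒ (α ⇒ γ))) ⊙ (α ⇒ α)) = 1 − 0.14 = 0.86
γ ⊙ ¬((α ⊙ (α ⇒ (α ⇒ γ))) ⊙ (α ⇒ α)) = max(0, 0.41 + 0.86 − 1) = max(0, 0.27) = 0.27
¬(γ ⊙ ¬((α ⊙ (α ⇒ (α ⇒ γ))) ⊙ (α ⇒ α))) = 1 − 0.27 = 0.73
¬¬(γ ⊙ ¬((α ⊙ (α ⇒ (α ⇒ γ))) ⊙ (α ⇒ α))) = 1 − 0.73 = 0.27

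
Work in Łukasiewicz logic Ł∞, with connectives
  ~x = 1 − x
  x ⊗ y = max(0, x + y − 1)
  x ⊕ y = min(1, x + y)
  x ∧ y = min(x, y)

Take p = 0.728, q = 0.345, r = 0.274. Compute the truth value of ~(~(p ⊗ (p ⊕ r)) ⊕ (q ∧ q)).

0.383

p ⊕ r = min(1, 0.728 + 0.274) = min(1, 1.002) = 1.000
p ⊗ (p ⊕ r) = max(0, 0.728 + 1.000 − 1) = max(0, 0.728) = 0.728
~(p ⊗ (p ⊕ r)) = 1 − 0.728 = 0.272
q ∧ q = min(0.345, 0.345) = 0.345
~(p ⊗ (p ⊕ r)) ⊕ (q ∧ q) = min(1, 0.272 + 0.345) = min(1, 0.617) = 0.617
~(~(p ⊗ (p ⊕ r)) ⊕ (q ∧ q)) = 1 − 0.617 = 0.383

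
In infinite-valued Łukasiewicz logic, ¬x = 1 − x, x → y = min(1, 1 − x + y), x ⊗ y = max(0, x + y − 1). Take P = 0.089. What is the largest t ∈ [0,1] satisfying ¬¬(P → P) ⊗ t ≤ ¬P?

P → P = min(1, 1 − 0.089 + 0.089) = min(1, 1.000) = 1.000
¬(P → P) = 1 − 1.000 = 0.000
¬¬(P → P) = 1 − 0.000 = 1.000
So the left factor is ¬¬(P → P) = 1.000.
¬P = 1 − 0.089 = 0.911
So the right-hand bound is ¬P = 0.911.
The residuum of the Łukasiewicz t-norm gives the supremum: min(1, 1 − 1.000 + 0.911).
1 − 1.000 + 0.911 = 0.911, so t = min(1, 0.911) = 0.911.
Check: 1.000 ⊗ 0.911 = max(0, 0.911) = 0.911 ≤ 0.911.

0.911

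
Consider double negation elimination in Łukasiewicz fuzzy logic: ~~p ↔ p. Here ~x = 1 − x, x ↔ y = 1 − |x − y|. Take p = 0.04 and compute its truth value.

1.00

~p = 1 − 0.04 = 0.96
~~p = 1 − 0.96 = 0.04
~~p ↔ p = 1 − |0.04 − 0.04| = 1 − 0.00 = 1.00
(As expected: always 1 in Ł∞ since negation is involutive.)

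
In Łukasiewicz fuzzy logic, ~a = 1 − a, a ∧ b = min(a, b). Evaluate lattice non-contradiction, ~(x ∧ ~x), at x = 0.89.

0.89

~x = 1 − 0.89 = 0.11
x ∧ ~x = min(0.89, 0.11) = 0.11
~(x ∧ ~x) = 1 − 0.11 = 0.89
(The value 0.89 < 1 shows this instance is not satisfied; not a Ł∞-tautology — its value is 1 − min(a, 1−a).)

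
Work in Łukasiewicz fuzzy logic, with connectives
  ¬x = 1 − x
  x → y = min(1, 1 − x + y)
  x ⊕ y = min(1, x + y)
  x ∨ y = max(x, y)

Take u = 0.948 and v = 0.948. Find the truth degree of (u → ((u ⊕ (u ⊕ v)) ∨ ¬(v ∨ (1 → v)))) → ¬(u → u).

u ⊕ v = min(1, 0.948 + 0.948) = min(1, 1.896) = 1.000
u ⊕ (u ⊕ v) = min(1, 0.948 + 1.000) = min(1, 1.948) = 1.000
1 → v = min(1, 1 − 1.000 + 0.948) = min(1, 0.948) = 0.948
v ∨ (1 → v) = max(0.948, 0.948) = 0.948
¬(v ∨ (1 → v)) = 1 − 0.948 = 0.052
(u ⊕ (u ⊕ v)) ∨ ¬(v ∨ (1 → v)) = max(1.000, 0.052) = 1.000
u → ((u ⊕ (u ⊕ v)) ∨ ¬(v ∨ (1 → v))) = min(1, 1 − 0.948 + 1.000) = min(1, 1.052) = 1.000
u → u = min(1, 1 − 0.948 + 0.948) = min(1, 1.000) = 1.000
¬(u → u) = 1 − 1.000 = 0.000
(u → ((u ⊕ (u ⊕ v)) ∨ ¬(v ∨ (1 → v)))) → ¬(u → u) = min(1, 1 − 1.000 + 0.000) = min(1, 0.000) = 0.000

0.000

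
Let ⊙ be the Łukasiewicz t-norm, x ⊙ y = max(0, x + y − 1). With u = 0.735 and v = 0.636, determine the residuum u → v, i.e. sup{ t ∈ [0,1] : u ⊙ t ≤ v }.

0.901

The residuum of the Łukasiewicz t-norm gives the supremum: min(1, 1 − 0.735 + 0.636).
1 − 0.735 + 0.636 = 0.901, so t = min(1, 0.901) = 0.901.
Check: 0.735 ⊙ 0.901 = max(0, 0.636) = 0.636 ≤ 0.636.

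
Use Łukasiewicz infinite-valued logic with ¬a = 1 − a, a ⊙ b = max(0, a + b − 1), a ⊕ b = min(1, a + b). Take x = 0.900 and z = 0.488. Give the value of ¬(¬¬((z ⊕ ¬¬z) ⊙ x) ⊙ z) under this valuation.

¬z = 1 − 0.488 = 0.512
¬¬z = 1 − 0.512 = 0.488
z ⊕ ¬¬z = min(1, 0.488 + 0.488) = min(1, 0.976) = 0.976
(z ⊕ ¬¬z) ⊙ x = max(0, 0.976 + 0.900 − 1) = max(0, 0.876) = 0.876
¬((z ⊕ ¬¬z) ⊙ x) = 1 − 0.876 = 0.124
¬¬((z ⊕ ¬¬z) ⊙ x) = 1 − 0.124 = 0.876
¬¬((z ⊕ ¬¬z) ⊙ x) ⊙ z = max(0, 0.876 + 0.488 − 1) = max(0, 0.364) = 0.364
¬(¬¬((z ⊕ ¬¬z) ⊙ x) ⊙ z) = 1 − 0.364 = 0.636

0.636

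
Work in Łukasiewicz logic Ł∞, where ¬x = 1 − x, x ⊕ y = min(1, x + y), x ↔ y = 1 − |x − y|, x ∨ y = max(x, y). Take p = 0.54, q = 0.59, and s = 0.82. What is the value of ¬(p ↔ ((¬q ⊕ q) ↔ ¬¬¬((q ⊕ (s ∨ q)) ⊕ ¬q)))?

0.54

¬q = 1 − 0.59 = 0.41
¬q ⊕ q = min(1, 0.41 + 0.59) = min(1, 1.00) = 1.00
s ∨ q = max(0.82, 0.59) = 0.82
q ⊕ (s ∨ q) = min(1, 0.59 + 0.82) = min(1, 1.41) = 1.00
(q ⊕ (s ∨ q)) ⊕ ¬q = min(1, 1.00 + 0.41) = min(1, 1.41) = 1.00
¬((q ⊕ (s ∨ q)) ⊕ ¬q) = 1 − 1.00 = 0.00
¬¬((q ⊕ (s ∨ q)) ⊕ ¬q) = 1 − 0.00 = 1.00
¬¬¬((q ⊕ (s ∨ q)) ⊕ ¬q) = 1 − 1.00 = 0.00
(¬q ⊕ q) ↔ ¬¬¬((q ⊕ (s ∨ q)) ⊕ ¬q) = 1 − |1.00 − 0.00| = 1 − 1.00 = 0.00
p ↔ ((¬q ⊕ q) ↔ ¬¬¬((q ⊕ (s ∨ q)) ⊕ ¬q)) = 1 − |0.54 − 0.00| = 1 − 0.54 = 0.46
¬(p ↔ ((¬q ⊕ q) ↔ ¬¬¬((q ⊕ (s ∨ q)) ⊕ ¬q))) = 1 − 0.46 = 0.54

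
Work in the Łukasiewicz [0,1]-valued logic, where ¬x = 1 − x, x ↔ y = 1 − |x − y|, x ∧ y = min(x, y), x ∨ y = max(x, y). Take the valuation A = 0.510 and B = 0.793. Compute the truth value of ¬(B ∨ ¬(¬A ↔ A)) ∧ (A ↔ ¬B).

0.207

¬A = 1 − 0.510 = 0.490
¬A ↔ A = 1 − |0.490 − 0.510| = 1 − 0.020 = 0.980
¬(¬A ↔ A) = 1 − 0.980 = 0.020
B ∨ ¬(¬A ↔ A) = max(0.793, 0.020) = 0.793
¬(B ∨ ¬(¬A ↔ A)) = 1 − 0.793 = 0.207
¬B = 1 − 0.793 = 0.207
A ↔ ¬B = 1 − |0.510 − 0.207| = 1 − 0.303 = 0.697
¬(B ∨ ¬(¬A ↔ A)) ∧ (A ↔ ¬B) = min(0.207, 0.697) = 0.207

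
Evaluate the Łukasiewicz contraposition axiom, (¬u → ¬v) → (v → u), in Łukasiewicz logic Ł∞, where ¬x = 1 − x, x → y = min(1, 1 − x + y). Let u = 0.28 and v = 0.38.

1.00

¬u = 1 − 0.28 = 0.72
¬v = 1 − 0.38 = 0.62
¬u → ¬v = min(1, 1 − 0.72 + 0.62) = min(1, 0.90) = 0.90
v → u = min(1, 1 − 0.38 + 0.28) = min(1, 0.90) = 0.90
(¬u → ¬v) → (v → u) = min(1, 1 − 0.90 + 0.90) = min(1, 1.00) = 1.00
(As expected: an axiom of Ł∞, always 1.)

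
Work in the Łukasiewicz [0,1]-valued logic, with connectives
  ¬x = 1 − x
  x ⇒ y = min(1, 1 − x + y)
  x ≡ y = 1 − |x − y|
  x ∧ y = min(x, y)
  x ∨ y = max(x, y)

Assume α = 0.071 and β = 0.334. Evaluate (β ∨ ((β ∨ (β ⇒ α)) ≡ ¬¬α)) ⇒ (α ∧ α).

β ⇒ α = min(1, 1 − 0.334 + 0.071) = min(1, 0.737) = 0.737
β ∨ (β ⇒ α) = max(0.334, 0.737) = 0.737
¬α = 1 − 0.071 = 0.929
¬¬α = 1 − 0.929 = 0.071
(β ∨ (β ⇒ α)) ≡ ¬¬α = 1 − |0.737 − 0.071| = 1 − 0.666 = 0.334
β ∨ ((β ∨ (β ⇒ α)) ≡ ¬¬α) = max(0.334, 0.334) = 0.334
α ∧ α = min(0.071, 0.071) = 0.071
(β ∨ ((β ∨ (β ⇒ α)) ≡ ¬¬α)) ⇒ (α ∧ α) = min(1, 1 − 0.334 + 0.071) = min(1, 0.737) = 0.737

0.737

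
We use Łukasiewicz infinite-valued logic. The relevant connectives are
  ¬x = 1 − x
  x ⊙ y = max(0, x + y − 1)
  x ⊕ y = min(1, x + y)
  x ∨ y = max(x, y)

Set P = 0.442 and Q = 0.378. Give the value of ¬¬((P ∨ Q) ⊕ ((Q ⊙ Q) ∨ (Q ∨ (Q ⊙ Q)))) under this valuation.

P ∨ Q = max(0.442, 0.378) = 0.442
Q ⊙ Q = max(0, 0.378 + 0.378 − 1) = max(0, -0.244) = 0.000
Q ∨ (Q ⊙ Q) = max(0.378, 0.000) = 0.378
(Q ⊙ Q) ∨ (Q ∨ (Q ⊙ Q)) = max(0.000, 0.378) = 0.378
(P ∨ Q) ⊕ ((Q ⊙ Q) ∨ (Q ∨ (Q ⊙ Q))) = min(1, 0.442 + 0.378) = min(1, 0.820) = 0.820
¬((P ∨ Q) ⊕ ((Q ⊙ Q) ∨ (Q ∨ (Q ⊙ Q)))) = 1 − 0.820 = 0.180
¬¬((P ∨ Q) ⊕ ((Q ⊙ Q) ∨ (Q ∨ (Q ⊙ Q)))) = 1 − 0.180 = 0.820

0.820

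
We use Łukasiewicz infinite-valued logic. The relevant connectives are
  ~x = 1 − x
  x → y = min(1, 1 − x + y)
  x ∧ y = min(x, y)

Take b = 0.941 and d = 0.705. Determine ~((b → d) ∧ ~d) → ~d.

b → d = min(1, 1 − 0.941 + 0.705) = min(1, 0.764) = 0.764
~d = 1 − 0.705 = 0.295
(b → d) ∧ ~d = min(0.764, 0.295) = 0.295
~((b → d) ∧ ~d) = 1 − 0.295 = 0.705
~((b → d) ∧ ~d) → ~d = min(1, 1 − 0.705 + 0.295) = min(1, 0.590) = 0.590

0.590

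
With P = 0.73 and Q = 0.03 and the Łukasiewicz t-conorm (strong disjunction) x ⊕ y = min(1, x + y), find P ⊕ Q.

P ⊕ Q = min(1, 0.73 + 0.03) = min(1, 0.76) = 0.76
For comparison, the Gödel t-conorm max(x, y) would give 0.73.

0.76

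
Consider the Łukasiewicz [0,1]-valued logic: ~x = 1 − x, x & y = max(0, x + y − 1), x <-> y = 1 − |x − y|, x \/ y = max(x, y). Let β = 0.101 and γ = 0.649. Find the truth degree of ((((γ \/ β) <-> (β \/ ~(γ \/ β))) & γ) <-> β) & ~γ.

0.101

γ \/ β = max(0.649, 0.101) = 0.649
~(γ \/ β) = 1 − 0.649 = 0.351
β \/ ~(γ \/ β) = max(0.101, 0.351) = 0.351
(γ \/ β) <-> (β \/ ~(γ \/ β)) = 1 − |0.649 − 0.351| = 1 − 0.298 = 0.702
((γ \/ β) <-> (β \/ ~(γ \/ β))) & γ = max(0, 0.702 + 0.649 − 1) = max(0, 0.351) = 0.351
(((γ \/ β) <-> (β \/ ~(γ \/ β))) & γ) <-> β = 1 − |0.351 − 0.101| = 1 − 0.250 = 0.750
~γ = 1 − 0.649 = 0.351
((((γ \/ β) <-> (β \/ ~(γ \/ β))) & γ) <-> β) & ~γ = max(0, 0.750 + 0.351 − 1) = max(0, 0.101) = 0.101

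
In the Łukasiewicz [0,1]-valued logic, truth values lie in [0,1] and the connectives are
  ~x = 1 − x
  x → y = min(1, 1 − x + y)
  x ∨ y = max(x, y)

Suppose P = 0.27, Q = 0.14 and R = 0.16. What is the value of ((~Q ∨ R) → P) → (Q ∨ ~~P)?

~Q = 1 − 0.14 = 0.86
~Q ∨ R = max(0.86, 0.16) = 0.86
(~Q ∨ R) → P = min(1, 1 − 0.86 + 0.27) = min(1, 0.41) = 0.41
~P = 1 − 0.27 = 0.73
~~P = 1 − 0.73 = 0.27
Q ∨ ~~P = max(0.14, 0.27) = 0.27
((~Q ∨ R) → P) → (Q ∨ ~~P) = min(1, 1 − 0.41 + 0.27) = min(1, 0.86) = 0.86

0.86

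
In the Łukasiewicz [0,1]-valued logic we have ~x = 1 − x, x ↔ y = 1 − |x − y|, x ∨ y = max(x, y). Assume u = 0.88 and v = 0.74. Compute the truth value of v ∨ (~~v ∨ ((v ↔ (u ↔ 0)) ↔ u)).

~v = 1 − 0.74 = 0.26
~~v = 1 − 0.26 = 0.74
u ↔ 0 = 1 − |0.88 − 0.00| = 1 − 0.88 = 0.12
v ↔ (u ↔ 0) = 1 − |0.74 − 0.12| = 1 − 0.62 = 0.38
(v ↔ (u ↔ 0)) ↔ u = 1 − |0.38 − 0.88| = 1 − 0.50 = 0.50
~~v ∨ ((v ↔ (u ↔ 0)) ↔ u) = max(0.74, 0.50) = 0.74
v ∨ (~~v ∨ ((v ↔ (u ↔ 0)) ↔ u)) = max(0.74, 0.74) = 0.74

0.74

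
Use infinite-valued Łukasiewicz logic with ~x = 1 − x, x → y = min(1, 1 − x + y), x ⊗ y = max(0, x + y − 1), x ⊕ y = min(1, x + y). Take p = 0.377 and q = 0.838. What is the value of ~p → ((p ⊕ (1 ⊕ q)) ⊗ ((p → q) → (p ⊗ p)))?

0.377

~p = 1 − 0.377 = 0.623
1 ⊕ q = min(1, 1.000 + 0.838) = min(1, 1.838) = 1.000
p ⊕ (1 ⊕ q) = min(1, 0.377 + 1.000) = min(1, 1.377) = 1.000
p → q = min(1, 1 − 0.377 + 0.838) = min(1, 1.461) = 1.000
p ⊗ p = max(0, 0.377 + 0.377 − 1) = max(0, -0.246) = 0.000
(p → q) → (p ⊗ p) = min(1, 1 − 1.000 + 0.000) = min(1, 0.000) = 0.000
(p ⊕ (1 ⊕ q)) ⊗ ((p → q) → (p ⊗ p)) = max(0, 1.000 + 0.000 − 1) = max(0, 0.000) = 0.000
~p → ((p ⊕ (1 ⊕ q)) ⊗ ((p → q) → (p ⊗ p))) = min(1, 1 − 0.623 + 0.000) = min(1, 0.377) = 0.377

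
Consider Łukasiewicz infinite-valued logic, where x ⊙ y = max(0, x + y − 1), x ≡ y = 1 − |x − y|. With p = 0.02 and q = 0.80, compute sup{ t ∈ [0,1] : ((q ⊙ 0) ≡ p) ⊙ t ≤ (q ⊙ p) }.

0.02

q ⊙ 0 = max(0, 0.80 + 0.00 − 1) = max(0, -0.20) = 0.00
(q ⊙ 0) ≡ p = 1 − |0.00 − 0.02| = 1 − 0.02 = 0.98
So the left factor is (q ⊙ 0) ≡ p = 0.98.
q ⊙ p = max(0, 0.80 + 0.02 − 1) = max(0, -0.18) = 0.00
So the right-hand bound is q ⊙ p = 0.00.
The residuum of the Łukasiewicz t-norm gives the supremum: min(1, 1 − 0.98 + 0.00).
1 − 0.98 + 0.00 = 0.02, so t = min(1, 0.02) = 0.02.
Check: 0.98 ⊙ 0.02 = max(0, 0.00) = 0.00 ≤ 0.00.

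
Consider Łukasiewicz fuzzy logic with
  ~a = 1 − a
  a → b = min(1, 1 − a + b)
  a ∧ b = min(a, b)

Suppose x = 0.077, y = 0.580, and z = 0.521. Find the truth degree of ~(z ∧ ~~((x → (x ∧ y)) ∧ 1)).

x ∧ y = min(0.077, 0.580) = 0.077
x → (x ∧ y) = min(1, 1 − 0.077 + 0.077) = min(1, 1.000) = 1.000
(x → (x ∧ y)) ∧ 1 = min(1.000, 1.000) = 1.000
~((x → (x ∧ y)) ∧ 1) = 1 − 1.000 = 0.000
~~((x → (x ∧ y)) ∧ 1) = 1 − 0.000 = 1.000
z ∧ ~~((x → (x ∧ y)) ∧ 1) = min(0.521, 1.000) = 0.521
~(z ∧ ~~((x → (x ∧ y)) ∧ 1)) = 1 − 0.521 = 0.479

0.479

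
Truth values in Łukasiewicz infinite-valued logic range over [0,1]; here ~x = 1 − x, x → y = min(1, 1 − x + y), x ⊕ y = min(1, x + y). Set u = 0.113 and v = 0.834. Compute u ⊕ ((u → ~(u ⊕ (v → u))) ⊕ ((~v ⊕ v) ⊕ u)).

1.000

v → u = min(1, 1 − 0.834 + 0.113) = min(1, 0.279) = 0.279
u ⊕ (v → u) = min(1, 0.113 + 0.279) = min(1, 0.392) = 0.392
~(u ⊕ (v → u)) = 1 − 0.392 = 0.608
u → ~(u ⊕ (v → u)) = min(1, 1 − 0.113 + 0.608) = min(1, 1.495) = 1.000
~v = 1 − 0.834 = 0.166
~v ⊕ v = min(1, 0.166 + 0.834) = min(1, 1.000) = 1.000
(~v ⊕ v) ⊕ u = min(1, 1.000 + 0.113) = min(1, 1.113) = 1.000
(u → ~(u ⊕ (v → u))) ⊕ ((~v ⊕ v) ⊕ u) = min(1, 1.000 + 1.000) = min(1, 2.000) = 1.000
u ⊕ ((u → ~(u ⊕ (v → u))) ⊕ ((~v ⊕ v) ⊕ u)) = min(1, 0.113 + 1.000) = min(1, 1.113) = 1.000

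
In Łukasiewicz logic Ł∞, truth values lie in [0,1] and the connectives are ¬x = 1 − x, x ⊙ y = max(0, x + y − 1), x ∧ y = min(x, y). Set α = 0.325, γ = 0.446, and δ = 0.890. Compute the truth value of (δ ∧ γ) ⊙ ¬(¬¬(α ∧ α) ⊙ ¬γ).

δ ∧ γ = min(0.890, 0.446) = 0.446
α ∧ α = min(0.325, 0.325) = 0.325
¬(α ∧ α) = 1 − 0.325 = 0.675
¬¬(α ∧ α) = 1 − 0.675 = 0.325
¬γ = 1 − 0.446 = 0.554
¬¬(α ∧ α) ⊙ ¬γ = max(0, 0.325 + 0.554 − 1) = max(0, -0.121) = 0.000
¬(¬¬(α ∧ α) ⊙ ¬γ) = 1 − 0.000 = 1.000
(δ ∧ γ) ⊙ ¬(¬¬(α ∧ α) ⊙ ¬γ) = max(0, 0.446 + 1.000 − 1) = max(0, 0.446) = 0.446

0.446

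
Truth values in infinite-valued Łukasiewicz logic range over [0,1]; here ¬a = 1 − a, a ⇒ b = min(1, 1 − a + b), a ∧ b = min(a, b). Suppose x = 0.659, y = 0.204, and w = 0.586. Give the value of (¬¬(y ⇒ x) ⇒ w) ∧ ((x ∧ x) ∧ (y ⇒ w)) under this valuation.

0.586

y ⇒ x = min(1, 1 − 0.204 + 0.659) = min(1, 1.455) = 1.000
¬(y ⇒ x) = 1 − 1.000 = 0.000
¬¬(y ⇒ x) = 1 − 0.000 = 1.000
¬¬(y ⇒ x) ⇒ w = min(1, 1 − 1.000 + 0.586) = min(1, 0.586) = 0.586
x ∧ x = min(0.659, 0.659) = 0.659
y ⇒ w = min(1, 1 − 0.204 + 0.586) = min(1, 1.382) = 1.000
(x ∧ x) ∧ (y ⇒ w) = min(0.659, 1.000) = 0.659
(¬¬(y ⇒ x) ⇒ w) ∧ ((x ∧ x) ∧ (y ⇒ w)) = min(0.586, 0.659) = 0.586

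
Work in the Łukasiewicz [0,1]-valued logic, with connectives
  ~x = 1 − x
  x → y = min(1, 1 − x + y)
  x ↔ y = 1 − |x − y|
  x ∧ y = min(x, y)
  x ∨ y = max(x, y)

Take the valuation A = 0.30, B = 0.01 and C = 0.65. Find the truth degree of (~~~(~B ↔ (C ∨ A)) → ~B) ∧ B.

~B = 1 − 0.01 = 0.99
C ∨ A = max(0.65, 0.30) = 0.65
~B ↔ (C ∨ A) = 1 − |0.99 − 0.65| = 1 − 0.34 = 0.66
~(~B ↔ (C ∨ A)) = 1 − 0.66 = 0.34
~~(~B ↔ (C ∨ A)) = 1 − 0.34 = 0.66
~~~(~B ↔ (C ∨ A)) = 1 − 0.66 = 0.34
~~~(~B ↔ (C ∨ A)) → ~B = min(1, 1 − 0.34 + 0.99) = min(1, 1.65) = 1.00
(~~~(~B ↔ (C ∨ A)) → ~B) ∧ B = min(1.00, 0.01) = 0.01

0.01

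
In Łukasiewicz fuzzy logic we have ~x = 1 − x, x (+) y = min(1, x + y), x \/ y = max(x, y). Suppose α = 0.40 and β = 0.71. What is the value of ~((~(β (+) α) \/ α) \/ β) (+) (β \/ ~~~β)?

β (+) α = min(1, 0.71 + 0.40) = min(1, 1.11) = 1.00
~(β (+) α) = 1 − 1.00 = 0.00
~(β (+) α) \/ α = max(0.00, 0.40) = 0.40
(~(β (+) α) \/ α) \/ β = max(0.40, 0.71) = 0.71
~((~(β (+) α) \/ α) \/ β) = 1 − 0.71 = 0.29
~β = 1 − 0.71 = 0.29
~~β = 1 − 0.29 = 0.71
~~~β = 1 − 0.71 = 0.29
β \/ ~~~β = max(0.71, 0.29) = 0.71
~((~(β (+) α) \/ α) \/ β) (+) (β \/ ~~~β) = min(1, 0.29 + 0.71) = min(1, 1.00) = 1.00

1.00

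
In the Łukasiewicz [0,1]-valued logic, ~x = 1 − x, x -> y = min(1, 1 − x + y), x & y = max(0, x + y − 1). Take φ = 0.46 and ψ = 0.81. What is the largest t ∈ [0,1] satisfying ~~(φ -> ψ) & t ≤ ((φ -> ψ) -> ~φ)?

0.54

φ -> ψ = min(1, 1 − 0.46 + 0.81) = min(1, 1.35) = 1.00
~(φ -> ψ) = 1 − 1.00 = 0.00
~~(φ -> ψ) = 1 − 0.00 = 1.00
So the left factor is ~~(φ -> ψ) = 1.00.
~φ = 1 − 0.46 = 0.54
(φ -> ψ) -> ~φ = min(1, 1 − 1.00 + 0.54) = min(1, 0.54) = 0.54
So the right-hand bound is (φ -> ψ) -> ~φ = 0.54.
The residuum of the Łukasiewicz t-norm gives the supremum: min(1, 1 − 1.00 + 0.54).
1 − 1.00 + 0.54 = 0.54, so t = min(1, 0.54) = 0.54.
Check: 1.00 & 0.54 = max(0, 0.54) = 0.54 ≤ 0.54.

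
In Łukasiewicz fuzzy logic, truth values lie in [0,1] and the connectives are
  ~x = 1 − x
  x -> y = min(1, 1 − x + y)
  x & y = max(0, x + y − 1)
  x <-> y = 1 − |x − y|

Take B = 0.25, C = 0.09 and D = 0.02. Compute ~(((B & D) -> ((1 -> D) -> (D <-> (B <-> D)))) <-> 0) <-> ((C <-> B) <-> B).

B & D = max(0, 0.25 + 0.02 − 1) = max(0, -0.73) = 0.00
1 -> D = min(1, 1 − 1.00 + 0.02) = min(1, 0.02) = 0.02
B <-> D = 1 − |0.25 − 0.02| = 1 − 0.23 = 0.77
D <-> (B <-> D) = 1 − |0.02 − 0.77| = 1 − 0.75 = 0.25
(1 -> D) -> (D <-> (B <-> D)) = min(1, 1 − 0.02 + 0.25) = min(1, 1.23) = 1.00
(B & D) -> ((1 -> D) -> (D <-> (B <-> D))) = min(1, 1 − 0.00 + 1.00) = min(1, 2.00) = 1.00
((B & D) -> ((1 -> D) -> (D <-> (B <-> D)))) <-> 0 = 1 − |1.00 − 0.00| = 1 − 1.00 = 0.00
~(((B & D) -> ((1 -> D) -> (D <-> (B <-> D)))) <-> 0) = 1 − 0.00 = 1.00
C <-> B = 1 − |0.09 − 0.25| = 1 − 0.16 = 0.84
(C <-> B) <-> B = 1 − |0.84 − 0.25| = 1 − 0.59 = 0.41
~(((B & D) -> ((1 -> D) -> (D <-> (B <-> D)))) <-> 0) <-> ((C <-> B) <-> B) = 1 − |1.00 − 0.41| = 1 − 0.59 = 0.41

0.41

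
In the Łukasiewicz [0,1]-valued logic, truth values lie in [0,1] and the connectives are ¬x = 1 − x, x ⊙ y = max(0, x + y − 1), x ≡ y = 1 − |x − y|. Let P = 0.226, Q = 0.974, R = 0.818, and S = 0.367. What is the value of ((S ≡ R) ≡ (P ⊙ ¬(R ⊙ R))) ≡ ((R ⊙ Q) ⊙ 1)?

0.659

S ≡ R = 1 − |0.367 − 0.818| = 1 − 0.451 = 0.549
R ⊙ R = max(0, 0.818 + 0.818 − 1) = max(0, 0.636) = 0.636
¬(R ⊙ R) = 1 − 0.636 = 0.364
P ⊙ ¬(R ⊙ R) = max(0, 0.226 + 0.364 − 1) = max(0, -0.410) = 0.000
(S ≡ R) ≡ (P ⊙ ¬(R ⊙ R)) = 1 − |0.549 − 0.000| = 1 − 0.549 = 0.451
R ⊙ Q = max(0, 0.818 + 0.974 − 1) = max(0, 0.792) = 0.792
(R ⊙ Q) ⊙ 1 = max(0, 0.792 + 1.000 − 1) = max(0, 0.792) = 0.792
((S ≡ R) ≡ (P ⊙ ¬(R ⊙ R))) ≡ ((R ⊙ Q) ⊙ 1) = 1 − |0.451 − 0.792| = 1 − 0.341 = 0.659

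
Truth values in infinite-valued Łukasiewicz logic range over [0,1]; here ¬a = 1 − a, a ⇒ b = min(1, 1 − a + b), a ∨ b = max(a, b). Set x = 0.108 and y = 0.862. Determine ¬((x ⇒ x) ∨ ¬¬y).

0.000

x ⇒ x = min(1, 1 − 0.108 + 0.108) = min(1, 1.000) = 1.000
¬y = 1 − 0.862 = 0.138
¬¬y = 1 − 0.138 = 0.862
(x ⇒ x) ∨ ¬¬y = max(1.000, 0.862) = 1.000
¬((x ⇒ x) ∨ ¬¬y) = 1 − 1.000 = 0.000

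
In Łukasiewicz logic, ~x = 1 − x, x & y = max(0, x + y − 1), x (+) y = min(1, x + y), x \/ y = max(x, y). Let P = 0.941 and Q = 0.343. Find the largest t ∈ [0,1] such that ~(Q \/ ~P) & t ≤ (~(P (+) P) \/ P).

1.000

~P = 1 − 0.941 = 0.059
Q \/ ~P = max(0.343, 0.059) = 0.343
~(Q \/ ~P) = 1 − 0.343 = 0.657
So the left factor is ~(Q \/ ~P) = 0.657.
P (+) P = min(1, 0.941 + 0.941) = min(1, 1.882) = 1.000
~(P (+) P) = 1 − 1.000 = 0.000
~(P (+) P) \/ P = max(0.000, 0.941) = 0.941
So the right-hand bound is ~(P (+) P) \/ P = 0.941.
The residuum of the Łukasiewicz t-norm gives the supremum: min(1, 1 − 0.657 + 0.941).
1 − 0.657 + 0.941 = 1.284, so t = min(1, 1.284) = 1.000.
Check: 0.657 & 1.000 = max(0, 0.657) = 0.657 ≤ 0.941.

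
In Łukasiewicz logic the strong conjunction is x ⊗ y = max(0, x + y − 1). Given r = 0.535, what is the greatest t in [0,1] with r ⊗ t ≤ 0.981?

1.000

The residuum of the Łukasiewicz t-norm gives the supremum: min(1, 1 − 0.535 + 0.981).
1 − 0.535 + 0.981 = 1.446, so t = min(1, 1.446) = 1.000.
Check: 0.535 ⊗ 1.000 = max(0, 0.535) = 0.535 ≤ 0.981.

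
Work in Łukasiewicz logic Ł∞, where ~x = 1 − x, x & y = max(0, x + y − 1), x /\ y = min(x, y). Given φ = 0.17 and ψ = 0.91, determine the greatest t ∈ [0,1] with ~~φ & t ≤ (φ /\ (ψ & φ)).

0.91

~φ = 1 − 0.17 = 0.83
~~φ = 1 − 0.83 = 0.17
So the left factor is ~~φ = 0.17.
ψ & φ = max(0, 0.91 + 0.17 − 1) = max(0, 0.08) = 0.08
φ /\ (ψ & φ) = min(0.17, 0.08) = 0.08
So the right-hand bound is φ /\ (ψ & φ) = 0.08.
The residuum of the Łukasiewicz t-norm gives the supremum: min(1, 1 − 0.17 + 0.08).
1 − 0.17 + 0.08 = 0.91, so t = min(1, 0.91) = 0.91.
Check: 0.17 & 0.91 = max(0, 0.08) = 0.08 ≤ 0.08.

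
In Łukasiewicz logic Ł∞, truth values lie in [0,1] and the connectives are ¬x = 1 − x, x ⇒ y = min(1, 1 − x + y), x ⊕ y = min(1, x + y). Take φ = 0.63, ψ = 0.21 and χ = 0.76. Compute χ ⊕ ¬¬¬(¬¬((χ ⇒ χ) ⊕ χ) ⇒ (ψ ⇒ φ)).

χ ⇒ χ = min(1, 1 − 0.76 + 0.76) = min(1, 1.00) = 1.00
(χ ⇒ χ) ⊕ χ = min(1, 1.00 + 0.76) = min(1, 1.76) = 1.00
¬((χ ⇒ χ) ⊕ χ) = 1 − 1.00 = 0.00
¬¬((χ ⇒ χ) ⊕ χ) = 1 − 0.00 = 1.00
ψ ⇒ φ = min(1, 1 − 0.21 + 0.63) = min(1, 1.42) = 1.00
¬¬((χ ⇒ χ) ⊕ χ) ⇒ (ψ ⇒ φ) = min(1, 1 − 1.00 + 1.00) = min(1, 1.00) = 1.00
¬(¬¬((χ ⇒ χ) ⊕ χ) ⇒ (ψ ⇒ φ)) = 1 − 1.00 = 0.00
¬¬(¬¬((χ ⇒ χ) ⊕ χ) ⇒ (ψ ⇒ φ)) = 1 − 0.00 = 1.00
¬¬¬(¬¬((χ ⇒ χ) ⊕ χ) ⇒ (ψ ⇒ φ)) = 1 − 1.00 = 0.00
χ ⊕ ¬¬¬(¬¬((χ ⇒ χ) ⊕ χ) ⇒ (ψ ⇒ φ)) = min(1, 0.76 + 0.00) = min(1, 0.76) = 0.76

0.76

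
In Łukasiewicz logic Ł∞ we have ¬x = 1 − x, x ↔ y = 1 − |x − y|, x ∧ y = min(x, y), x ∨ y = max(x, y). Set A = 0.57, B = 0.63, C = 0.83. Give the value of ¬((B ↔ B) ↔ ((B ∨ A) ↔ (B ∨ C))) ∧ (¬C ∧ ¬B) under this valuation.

0.17

B ↔ B = 1 − |0.63 − 0.63| = 1 − 0.00 = 1.00
B ∨ A = max(0.63, 0.57) = 0.63
B ∨ C = max(0.63, 0.83) = 0.83
(B ∨ A) ↔ (B ∨ C) = 1 − |0.63 − 0.83| = 1 − 0.20 = 0.80
(B ↔ B) ↔ ((B ∨ A) ↔ (B ∨ C)) = 1 − |1.00 − 0.80| = 1 − 0.20 = 0.80
¬((B ↔ B) ↔ ((B ∨ A) ↔ (B ∨ C))) = 1 − 0.80 = 0.20
¬C = 1 − 0.83 = 0.17
¬B = 1 − 0.63 = 0.37
¬C ∧ ¬B = min(0.17, 0.37) = 0.17
¬((B ↔ B) ↔ ((B ∨ A) ↔ (B ∨ C))) ∧ (¬C ∧ ¬B) = min(0.20, 0.17) = 0.17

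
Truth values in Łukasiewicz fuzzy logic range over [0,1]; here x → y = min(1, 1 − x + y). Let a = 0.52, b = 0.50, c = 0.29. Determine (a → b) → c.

0.31

a → b = min(1, 1 − 0.52 + 0.50) = min(1, 0.98) = 0.98
(a → b) → c = min(1, 1 − 0.98 + 0.29) = min(1, 0.31) = 0.31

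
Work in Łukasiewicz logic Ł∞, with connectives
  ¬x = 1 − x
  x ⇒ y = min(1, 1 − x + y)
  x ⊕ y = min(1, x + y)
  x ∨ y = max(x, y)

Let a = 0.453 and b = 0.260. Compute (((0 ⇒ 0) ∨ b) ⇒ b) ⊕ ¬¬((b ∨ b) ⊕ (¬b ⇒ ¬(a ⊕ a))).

0 ⇒ 0 = min(1, 1 − 0.000 + 0.000) = min(1, 1.000) = 1.000
(0 ⇒ 0) ∨ b = max(1.000, 0.260) = 1.000
((0 ⇒ 0) ∨ b) ⇒ b = min(1, 1 − 1.000 + 0.260) = min(1, 0.260) = 0.260
b ∨ b = max(0.260, 0.260) = 0.260
¬b = 1 − 0.260 = 0.740
a ⊕ a = min(1, 0.453 + 0.453) = min(1, 0.906) = 0.906
¬(a ⊕ a) = 1 − 0.906 = 0.094
¬b ⇒ ¬(a ⊕ a) = min(1, 1 − 0.740 + 0.094) = min(1, 0.354) = 0.354
(b ∨ b) ⊕ (¬b ⇒ ¬(a ⊕ a)) = min(1, 0.260 + 0.354) = min(1, 0.614) = 0.614
¬((b ∨ b) ⊕ (¬b ⇒ ¬(a ⊕ a))) = 1 − 0.614 = 0.386
¬¬((b ∨ b) ⊕ (¬b ⇒ ¬(a ⊕ a))) = 1 − 0.386 = 0.614
(((0 ⇒ 0) ∨ b) ⇒ b) ⊕ ¬¬((b ∨ b) ⊕ (¬b ⇒ ¬(a ⊕ a))) = min(1, 0.260 + 0.614) = min(1, 0.874) = 0.874

0.874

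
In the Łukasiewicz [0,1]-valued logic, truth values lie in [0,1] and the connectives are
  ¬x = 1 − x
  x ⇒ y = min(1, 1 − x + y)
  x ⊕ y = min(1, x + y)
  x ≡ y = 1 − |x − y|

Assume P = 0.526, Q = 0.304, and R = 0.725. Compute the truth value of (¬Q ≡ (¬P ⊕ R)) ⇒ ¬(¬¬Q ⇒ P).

¬Q = 1 − 0.304 = 0.696
¬P = 1 − 0.526 = 0.474
¬P ⊕ R = min(1, 0.474 + 0.725) = min(1, 1.199) = 1.000
¬Q ≡ (¬P ⊕ R) = 1 − |0.696 − 1.000| = 1 − 0.304 = 0.696
¬¬Q = 1 − 0.696 = 0.304
¬¬Q ⇒ P = min(1, 1 − 0.304 + 0.526) = min(1, 1.222) = 1.000
¬(¬¬Q ⇒ P) = 1 − 1.000 = 0.000
(¬Q ≡ (¬P ⊕ R)) ⇒ ¬(¬¬Q ⇒ P) = min(1, 1 − 0.696 + 0.000) = min(1, 0.304) = 0.304

0.304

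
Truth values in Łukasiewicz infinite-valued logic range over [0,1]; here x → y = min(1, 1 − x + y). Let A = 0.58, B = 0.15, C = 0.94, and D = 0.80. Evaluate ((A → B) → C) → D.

A → B = min(1, 1 − 0.58 + 0.15) = min(1, 0.57) = 0.57
(A → B) → C = min(1, 1 − 0.57 + 0.94) = min(1, 1.37) = 1.00
((A → B) → C) → D = min(1, 1 − 1.00 + 0.80) = min(1, 0.80) = 0.80

0.80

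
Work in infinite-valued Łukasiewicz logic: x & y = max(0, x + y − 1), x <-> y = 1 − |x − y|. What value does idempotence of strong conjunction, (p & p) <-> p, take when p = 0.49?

p & p = max(0, 0.49 + 0.49 − 1) = max(0, -0.02) = 0.00
(p & p) <-> p = 1 − |0.00 − 0.49| = 1 − 0.49 = 0.51
(The value 0.51 < 1 shows this instance is not satisfied; fails in Ł∞ since a ⊗ a = max(0, 2a−1) ≠ a in general.)

0.51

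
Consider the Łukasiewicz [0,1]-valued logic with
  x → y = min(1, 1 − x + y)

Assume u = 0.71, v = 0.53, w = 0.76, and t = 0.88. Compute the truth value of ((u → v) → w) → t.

u → v = min(1, 1 − 0.71 + 0.53) = min(1, 0.82) = 0.82
(u → v) → w = min(1, 1 − 0.82 + 0.76) = min(1, 0.94) = 0.94
((u → v) → w) → t = min(1, 1 − 0.94 + 0.88) = min(1, 0.94) = 0.94

0.94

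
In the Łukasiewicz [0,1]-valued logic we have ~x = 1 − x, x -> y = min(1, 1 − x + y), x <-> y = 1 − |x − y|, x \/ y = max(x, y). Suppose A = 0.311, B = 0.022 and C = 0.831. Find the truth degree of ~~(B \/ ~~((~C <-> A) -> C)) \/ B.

0.973

~C = 1 − 0.831 = 0.169
~C <-> A = 1 − |0.169 − 0.311| = 1 − 0.142 = 0.858
(~C <-> A) -> C = min(1, 1 − 0.858 + 0.831) = min(1, 0.973) = 0.973
~((~C <-> A) -> C) = 1 − 0.973 = 0.027
~~((~C <-> A) -> C) = 1 − 0.027 = 0.973
B \/ ~~((~C <-> A) -> C) = max(0.022, 0.973) = 0.973
~(B \/ ~~((~C <-> A) -> C)) = 1 − 0.973 = 0.027
~~(B \/ ~~((~C <-> A) -> C)) = 1 − 0.027 = 0.973
~~(B \/ ~~((~C <-> A) -> C)) \/ B = max(0.973, 0.022) = 0.973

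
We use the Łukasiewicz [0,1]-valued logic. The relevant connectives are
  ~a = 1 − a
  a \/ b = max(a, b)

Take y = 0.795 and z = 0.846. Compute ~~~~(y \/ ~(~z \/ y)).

~z = 1 − 0.846 = 0.154
~z \/ y = max(0.154, 0.795) = 0.795
~(~z \/ y) = 1 − 0.795 = 0.205
y \/ ~(~z \/ y) = max(0.795, 0.205) = 0.795
~(y \/ ~(~z \/ y)) = 1 − 0.795 = 0.205
~~(y \/ ~(~z \/ y)) = 1 − 0.205 = 0.795
~~~(y \/ ~(~z \/ y)) = 1 − 0.795 = 0.205
~~~~(y \/ ~(~z \/ y)) = 1 − 0.205 = 0.795

0.795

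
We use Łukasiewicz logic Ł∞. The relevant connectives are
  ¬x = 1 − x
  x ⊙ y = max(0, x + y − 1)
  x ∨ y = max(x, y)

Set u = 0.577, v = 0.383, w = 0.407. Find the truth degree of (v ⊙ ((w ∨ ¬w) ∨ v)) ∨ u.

0.577

¬w = 1 − 0.407 = 0.593
w ∨ ¬w = max(0.407, 0.593) = 0.593
(w ∨ ¬w) ∨ v = max(0.593, 0.383) = 0.593
v ⊙ ((w ∨ ¬w) ∨ v) = max(0, 0.383 + 0.593 − 1) = max(0, -0.024) = 0.000
(v ⊙ ((w ∨ ¬w) ∨ v)) ∨ u = max(0.000, 0.577) = 0.577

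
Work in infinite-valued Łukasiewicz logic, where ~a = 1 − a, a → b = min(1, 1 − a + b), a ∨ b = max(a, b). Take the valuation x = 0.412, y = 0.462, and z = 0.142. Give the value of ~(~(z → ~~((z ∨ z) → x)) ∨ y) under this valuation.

z ∨ z = max(0.142, 0.142) = 0.142
(z ∨ z) → x = min(1, 1 − 0.142 + 0.412) = min(1, 1.270) = 1.000
~((z ∨ z) → x) = 1 − 1.000 = 0.000
~~((z ∨ z) → x) = 1 − 0.000 = 1.000
z → ~~((z ∨ z) → x) = min(1, 1 − 0.142 + 1.000) = min(1, 1.858) = 1.000
~(z → ~~((z ∨ z) → x)) = 1 − 1.000 = 0.000
~(z → ~~((z ∨ z) → x)) ∨ y = max(0.000, 0.462) = 0.462
~(~(z → ~~((z ∨ z) → x)) ∨ y) = 1 − 0.462 = 0.538

0.538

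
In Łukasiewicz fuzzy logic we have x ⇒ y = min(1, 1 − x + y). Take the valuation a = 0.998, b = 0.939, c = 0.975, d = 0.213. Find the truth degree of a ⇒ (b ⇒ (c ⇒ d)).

c ⇒ d = min(1, 1 − 0.975 + 0.213) = min(1, 0.238) = 0.238
b ⇒ (c ⇒ d) = min(1, 1 − 0.939 + 0.238) = min(1, 0.299) = 0.299
a ⇒ (b ⇒ (c ⇒ d)) = min(1, 1 − 0.998 + 0.299) = min(1, 0.301) = 0.301

0.301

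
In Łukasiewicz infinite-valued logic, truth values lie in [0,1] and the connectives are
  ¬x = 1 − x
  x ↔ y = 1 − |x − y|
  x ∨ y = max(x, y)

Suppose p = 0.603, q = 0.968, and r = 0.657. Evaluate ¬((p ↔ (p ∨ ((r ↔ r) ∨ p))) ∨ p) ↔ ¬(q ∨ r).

0.635

r ↔ r = 1 − |0.657 − 0.657| = 1 − 0.000 = 1.000
(r ↔ r) ∨ p = max(1.000, 0.603) = 1.000
p ∨ ((r ↔ r) ∨ p) = max(0.603, 1.000) = 1.000
p ↔ (p ∨ ((r ↔ r) ∨ p)) = 1 − |0.603 − 1.000| = 1 − 0.397 = 0.603
(p ↔ (p ∨ ((r ↔ r) ∨ p))) ∨ p = max(0.603, 0.603) = 0.603
¬((p ↔ (p ∨ ((r ↔ r) ∨ p))) ∨ p) = 1 − 0.603 = 0.397
q ∨ r = max(0.968, 0.657) = 0.968
¬(q ∨ r) = 1 − 0.968 = 0.032
¬((p ↔ (p ∨ ((r ↔ r) ∨ p))) ∨ p) ↔ ¬(q ∨ r) = 1 − |0.397 − 0.032| = 1 − 0.365 = 0.635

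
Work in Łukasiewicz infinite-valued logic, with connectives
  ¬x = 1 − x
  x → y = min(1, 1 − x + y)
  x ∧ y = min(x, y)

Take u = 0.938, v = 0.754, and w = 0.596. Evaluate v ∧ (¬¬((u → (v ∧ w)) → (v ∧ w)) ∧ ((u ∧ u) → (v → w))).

v ∧ w = min(0.754, 0.596) = 0.596
u → (v ∧ w) = min(1, 1 − 0.938 + 0.596) = min(1, 0.658) = 0.658
(u → (v ∧ w)) → (v ∧ w) = min(1, 1 − 0.658 + 0.596) = min(1, 0.938) = 0.938
¬((u → (v ∧ w)) → (v ∧ w)) = 1 − 0.938 = 0.062
¬¬((u → (v ∧ w)) → (v ∧ w)) = 1 − 0.062 = 0.938
u ∧ u = min(0.938, 0.938) = 0.938
v → w = min(1, 1 − 0.754 + 0.596) = min(1, 0.842) = 0.842
(u ∧ u) → (v → w) = min(1, 1 − 0.938 + 0.842) = min(1, 0.904) = 0.904
¬¬((u → (v ∧ w)) → (v ∧ w)) ∧ ((u ∧ u) → (v → w)) = min(0.938, 0.904) = 0.904
v ∧ (¬¬((u → (v ∧ w)) → (v ∧ w)) ∧ ((u ∧ u) → (v → w))) = min(0.754, 0.904) = 0.754

0.754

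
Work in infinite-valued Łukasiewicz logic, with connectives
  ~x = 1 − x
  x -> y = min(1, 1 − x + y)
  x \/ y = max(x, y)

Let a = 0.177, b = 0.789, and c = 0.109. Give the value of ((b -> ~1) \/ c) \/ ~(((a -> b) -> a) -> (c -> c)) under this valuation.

~1 = 1 − 1.000 = 0.000
b -> ~1 = min(1, 1 − 0.789 + 0.000) = min(1, 0.211) = 0.211
(b -> ~1) \/ c = max(0.211, 0.109) = 0.211
a -> b = min(1, 1 − 0.177 + 0.789) = min(1, 1.612) = 1.000
(a -> b) -> a = min(1, 1 − 1.000 + 0.177) = min(1, 0.177) = 0.177
c -> c = min(1, 1 − 0.109 + 0.109) = min(1, 1.000) = 1.000
((a -> b) -> a) -> (c -> c) = min(1, 1 − 0.177 + 1.000) = min(1, 1.823) = 1.000
~(((a -> b) -> a) -> (c -> c)) = 1 − 1.000 = 0.000
((b -> ~1) \/ c) \/ ~(((a -> b) -> a) -> (c -> c)) = max(0.211, 0.000) = 0.211

0.211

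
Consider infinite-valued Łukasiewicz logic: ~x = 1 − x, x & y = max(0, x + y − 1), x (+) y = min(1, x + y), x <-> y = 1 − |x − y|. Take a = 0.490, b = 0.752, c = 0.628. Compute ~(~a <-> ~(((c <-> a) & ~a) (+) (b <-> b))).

0.510

~a = 1 − 0.490 = 0.510
c <-> a = 1 − |0.628 − 0.490| = 1 − 0.138 = 0.862
(c <-> a) & ~a = max(0, 0.862 + 0.510 − 1) = max(0, 0.372) = 0.372
b <-> b = 1 − |0.752 − 0.752| = 1 − 0.000 = 1.000
((c <-> a) & ~a) (+) (b <-> b) = min(1, 0.372 + 1.000) = min(1, 1.372) = 1.000
~(((c <-> a) & ~a) (+) (b <-> b)) = 1 − 1.000 = 0.000
~a <-> ~(((c <-> a) & ~a) (+) (b <-> b)) = 1 − |0.510 − 0.000| = 1 − 0.510 = 0.490
~(~a <-> ~(((c <-> a) & ~a) (+) (b <-> b))) = 1 − 0.490 = 0.510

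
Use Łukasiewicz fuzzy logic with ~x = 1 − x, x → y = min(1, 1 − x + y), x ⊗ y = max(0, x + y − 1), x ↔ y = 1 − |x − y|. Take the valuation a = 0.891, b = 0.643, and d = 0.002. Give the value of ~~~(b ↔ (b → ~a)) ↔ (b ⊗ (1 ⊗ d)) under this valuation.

~a = 1 − 0.891 = 0.109
b → ~a = min(1, 1 − 0.643 + 0.109) = min(1, 0.466) = 0.466
b ↔ (b → ~a) = 1 − |0.643 − 0.466| = 1 − 0.177 = 0.823
~(b ↔ (b → ~a)) = 1 − 0.823 = 0.177
~~(b ↔ (b → ~a)) = 1 − 0.177 = 0.823
~~~(b ↔ (b → ~a)) = 1 − 0.823 = 0.177
1 ⊗ d = max(0, 1.000 + 0.002 − 1) = max(0, 0.002) = 0.002
b ⊗ (1 ⊗ d) = max(0, 0.643 + 0.002 − 1) = max(0, -0.355) = 0.000
~~~(b ↔ (b → ~a)) ↔ (b ⊗ (1 ⊗ d)) = 1 − |0.177 − 0.000| = 1 − 0.177 = 0.823

0.823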